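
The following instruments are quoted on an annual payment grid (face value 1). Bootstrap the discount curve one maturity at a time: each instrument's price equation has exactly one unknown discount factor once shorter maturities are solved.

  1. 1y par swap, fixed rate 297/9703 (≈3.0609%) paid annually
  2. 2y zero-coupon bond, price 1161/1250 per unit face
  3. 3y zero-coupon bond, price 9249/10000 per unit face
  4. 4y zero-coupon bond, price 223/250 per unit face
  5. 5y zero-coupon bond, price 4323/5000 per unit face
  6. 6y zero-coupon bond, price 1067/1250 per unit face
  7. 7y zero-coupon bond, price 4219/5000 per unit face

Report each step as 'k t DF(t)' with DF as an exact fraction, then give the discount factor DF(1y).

1 1 9703/10000
2 2 1161/1250
3 3 9249/10000
4 4 223/250
5 5 4323/5000
6 6 1067/1250
7 7 4219/5000
DF(1y) = 9703/10000 ≈ 0.970300

step 1 [1y] swap r/1=297/9703: DF=(1 − 297/9703·(0))/(1+297/9703) = 9703/10000 ≈ 0.970300
step 2 [2y] zero: DF = P = 1161/1250 ≈ 0.928800
step 3 [3y] zero: DF = P = 9249/10000 ≈ 0.924900
step 4 [4y] zero: DF = P = 223/250 ≈ 0.892000
step 5 [5y] zero: DF = P = 4323/5000 ≈ 0.864600
step 6 [6y] zero: DF = P = 1067/1250 ≈ 0.853600
step 7 [7y] zero: DF = P = 4219/5000 ≈ 0.843800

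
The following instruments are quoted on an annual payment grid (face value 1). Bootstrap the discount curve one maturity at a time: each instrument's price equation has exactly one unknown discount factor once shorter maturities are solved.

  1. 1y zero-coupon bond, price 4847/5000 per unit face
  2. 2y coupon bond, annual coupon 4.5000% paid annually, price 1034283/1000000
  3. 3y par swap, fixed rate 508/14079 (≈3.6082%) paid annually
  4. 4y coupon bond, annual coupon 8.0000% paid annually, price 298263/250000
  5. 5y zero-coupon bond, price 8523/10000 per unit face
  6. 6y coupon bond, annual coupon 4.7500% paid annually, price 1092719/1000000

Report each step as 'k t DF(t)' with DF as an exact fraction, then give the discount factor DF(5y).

step 1 [1y] zero: DF = P = 4847/5000 ≈ 0.969400
step 2 [2y] bond c/1=9/200: DF=(1034283/1000000 − 9/200·(0.969400))/(1+9/200) = 237/250 ≈ 0.948000
step 3 [3y] swap r/1=508/14079: DF=(1 − 508/14079·(0.969400+0.948000))/(1+508/14079) = 1123/1250 ≈ 0.898400
step 4 [4y] bond c/1=2/25: DF=(298263/250000 − 2/25·(0.969400+0.948000+0.898400))/(1+2/25) = 8961/10000 ≈ 0.896100
step 5 [5y] zero: DF = P = 8523/10000 ≈ 0.852300
step 6 [6y] bond c/1=19/400: DF=(1092719/1000000 − 19/400·(0.969400+0.948000+0.898400+0.896100+0.852300))/(1+19/400) = 4181/5000 ≈ 0.836200

1 1 4847/5000
2 2 237/250
3 3 1123/1250
4 4 8961/10000
5 5 8523/10000
6 6 4181/5000
DF(5y) = 8523/10000 ≈ 0.852300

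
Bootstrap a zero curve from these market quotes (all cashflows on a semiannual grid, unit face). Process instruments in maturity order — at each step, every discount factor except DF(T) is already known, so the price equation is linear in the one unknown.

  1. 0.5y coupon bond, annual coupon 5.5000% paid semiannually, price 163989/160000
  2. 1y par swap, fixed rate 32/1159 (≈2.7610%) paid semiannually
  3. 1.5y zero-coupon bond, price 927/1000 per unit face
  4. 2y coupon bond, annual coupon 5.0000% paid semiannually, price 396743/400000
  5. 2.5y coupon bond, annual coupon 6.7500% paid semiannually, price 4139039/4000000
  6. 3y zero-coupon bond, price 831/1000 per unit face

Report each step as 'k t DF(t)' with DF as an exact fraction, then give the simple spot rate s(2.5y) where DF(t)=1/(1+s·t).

step 1 [0.5y] bond c/2=11/400: DF=(163989/160000 − 11/400·(0))/(1+11/400) = 399/400 ≈ 0.997500
step 2 [1y] swap r/2=16/1159: DF=(1 − 16/1159·(0.997500))/(1+16/1159) = 608/625 ≈ 0.972800
step 3 [1.5y] zero: DF = P = 927/1000 ≈ 0.927000
step 4 [2y] bond c/2=1/40: DF=(396743/400000 − 1/40·(0.997500+0.972800+0.927000))/(1+1/40) = 897/1000 ≈ 0.897000
step 5 [2.5y] bond c/2=27/800: DF=(4139039/4000000 − 27/800·(0.997500+0.972800+0.927000+0.897000))/(1+27/800) = 8771/10000 ≈ 0.877100
step 6 [3y] zero: DF = P = 831/1000 ≈ 0.831000

1 1/2 399/400
2 1 608/625
3 3/2 927/1000
4 2 897/1000
5 5/2 8771/10000
6 3 831/1000
s(2.5y) = (1/(8771/10000) − 1)/(5/2) = 2458/43855 ≈ 5.6048%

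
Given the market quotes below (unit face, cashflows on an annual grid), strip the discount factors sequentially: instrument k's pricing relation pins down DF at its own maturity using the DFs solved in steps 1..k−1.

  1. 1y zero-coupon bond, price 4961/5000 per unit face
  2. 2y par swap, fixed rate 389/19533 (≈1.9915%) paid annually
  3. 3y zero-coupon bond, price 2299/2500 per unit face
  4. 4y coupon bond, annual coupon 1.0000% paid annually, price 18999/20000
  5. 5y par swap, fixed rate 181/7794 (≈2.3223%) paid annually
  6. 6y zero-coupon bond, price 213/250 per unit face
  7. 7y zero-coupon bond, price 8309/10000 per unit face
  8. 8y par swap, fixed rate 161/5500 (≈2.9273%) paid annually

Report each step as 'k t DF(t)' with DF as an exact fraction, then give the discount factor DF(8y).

step 1 [1y] zero: DF = P = 4961/5000 ≈ 0.992200
step 2 [2y] swap r/1=389/19533: DF=(1 − 389/19533·(0.992200))/(1+389/19533) = 9611/10000 ≈ 0.961100
step 3 [3y] zero: DF = P = 2299/2500 ≈ 0.919600
step 4 [4y] bond c/1=1/100: DF=(18999/20000 − 1/100·(0.992200+0.961100+0.919600))/(1+1/100) = 9121/10000 ≈ 0.912100
step 5 [5y] swap r/1=181/7794: DF=(1 − 181/7794·(0.992200+0.961100+0.919600+0.912100))/(1+181/7794) = 4457/5000 ≈ 0.891400
step 6 [6y] zero: DF = P = 213/250 ≈ 0.852000
step 7 [7y] zero: DF = P = 8309/10000 ≈ 0.830900
step 8 [8y] swap r/1=161/5500: DF=(1 − 161/5500·(0.992200+0.961100+0.919600+0.912100+0.891400+0.852000+0.830900))/(1+161/5500) = 7907/10000 ≈ 0.790700

1 1 4961/5000
2 2 9611/10000
3 3 2299/2500
4 4 9121/10000
5 5 4457/5000
6 6 213/250
7 7 8309/10000
8 8 7907/10000
DF(8y) = 7907/10000 ≈ 0.790700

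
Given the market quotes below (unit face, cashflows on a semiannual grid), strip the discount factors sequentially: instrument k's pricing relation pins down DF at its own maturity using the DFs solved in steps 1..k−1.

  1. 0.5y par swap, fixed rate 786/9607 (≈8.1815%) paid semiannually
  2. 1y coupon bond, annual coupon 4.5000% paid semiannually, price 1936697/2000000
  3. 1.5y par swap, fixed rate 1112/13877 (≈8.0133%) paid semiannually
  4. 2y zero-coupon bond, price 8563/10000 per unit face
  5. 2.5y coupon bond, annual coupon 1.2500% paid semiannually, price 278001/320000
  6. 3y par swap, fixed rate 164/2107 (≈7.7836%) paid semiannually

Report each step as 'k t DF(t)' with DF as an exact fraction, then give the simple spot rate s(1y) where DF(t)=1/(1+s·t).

step 1 [0.5y] swap r/2=393/9607: DF=(1 − 393/9607·(0))/(1+393/9607) = 9607/10000 ≈ 0.960700
step 2 [1y] bond c/2=9/400: DF=(1936697/2000000 − 9/400·(0.960700))/(1+9/400) = 9259/10000 ≈ 0.925900
step 3 [1.5y] swap r/2=556/13877: DF=(1 − 556/13877·(0.960700+0.925900))/(1+556/13877) = 1111/1250 ≈ 0.888800
step 4 [2y] zero: DF = P = 8563/10000 ≈ 0.856300
step 5 [2.5y] bond c/2=1/160: DF=(278001/320000 − 1/160·(0.960700+0.925900+0.888800+0.856300))/(1+1/160) = 1051/1250 ≈ 0.840800
step 6 [3y] swap r/2=82/2107: DF=(1 − 82/2107·(0.960700+0.925900+0.888800+0.856300+0.840800))/(1+82/2107) = 159/200 ≈ 0.795000

1 1/2 9607/10000
2 1 9259/10000
3 3/2 1111/1250
4 2 8563/10000
5 5/2 1051/1250
6 3 159/200
s(1y) = (1/(9259/10000) − 1)/(1) = 741/9259 ≈ 8.0030%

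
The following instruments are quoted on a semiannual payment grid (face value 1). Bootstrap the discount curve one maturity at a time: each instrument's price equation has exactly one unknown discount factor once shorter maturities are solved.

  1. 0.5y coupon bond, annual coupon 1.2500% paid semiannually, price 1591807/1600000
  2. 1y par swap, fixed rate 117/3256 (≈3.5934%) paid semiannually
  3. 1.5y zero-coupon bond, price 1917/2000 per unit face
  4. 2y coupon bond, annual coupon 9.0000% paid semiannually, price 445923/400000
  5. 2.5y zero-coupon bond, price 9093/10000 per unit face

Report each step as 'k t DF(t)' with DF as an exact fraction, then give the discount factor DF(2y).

step 1 [0.5y] bond c/2=1/160: DF=(1591807/1600000 − 1/160·(0))/(1+1/160) = 9887/10000 ≈ 0.988700
step 2 [1y] swap r/2=117/6512: DF=(1 − 117/6512·(0.988700))/(1+117/6512) = 9649/10000 ≈ 0.964900
step 3 [1.5y] zero: DF = P = 1917/2000 ≈ 0.958500
step 4 [2y] bond c/2=9/200: DF=(445923/400000 − 9/200·(0.988700+0.964900+0.958500))/(1+9/200) = 4707/5000 ≈ 0.941400
step 5 [2.5y] zero: DF = P = 9093/10000 ≈ 0.909300

1 1/2 9887/10000
2 1 9649/10000
3 3/2 1917/2000
4 2 4707/5000
5 5/2 9093/10000
DF(2y) = 4707/5000 ≈ 0.941400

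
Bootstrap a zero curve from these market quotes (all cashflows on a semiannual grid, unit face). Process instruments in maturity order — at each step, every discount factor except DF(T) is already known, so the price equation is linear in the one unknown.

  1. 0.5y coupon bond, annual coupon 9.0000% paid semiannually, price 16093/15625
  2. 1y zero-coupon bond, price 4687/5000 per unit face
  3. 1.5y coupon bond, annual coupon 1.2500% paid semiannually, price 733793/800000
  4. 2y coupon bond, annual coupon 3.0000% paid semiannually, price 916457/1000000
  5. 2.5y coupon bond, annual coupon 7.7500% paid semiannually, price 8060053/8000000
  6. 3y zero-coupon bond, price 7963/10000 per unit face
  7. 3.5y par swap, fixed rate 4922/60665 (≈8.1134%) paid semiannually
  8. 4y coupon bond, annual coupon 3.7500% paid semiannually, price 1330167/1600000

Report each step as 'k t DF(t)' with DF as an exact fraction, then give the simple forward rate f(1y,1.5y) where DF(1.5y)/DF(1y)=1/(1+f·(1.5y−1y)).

1 1/2 616/625
2 1 4687/5000
3 3/2 2249/2500
4 2 2153/2500
5 5/2 333/400
6 3 7963/10000
7 7/2 7539/10000
8 4 1761/2500
f(1y,1.5y) = ((4687/5000)/(2249/2500) − 1)/(1/2) = 189/2249 ≈ 8.4037%

step 1 [0.5y] bond c/2=9/200: DF=(16093/15625 − 9/200·(0))/(1+9/200) = 616/625 ≈ 0.985600
step 2 [1y] zero: DF = P = 4687/5000 ≈ 0.937400
step 3 [1.5y] bond c/2=1/160: DF=(733793/800000 − 1/160·(0.985600+0.937400))/(1+1/160) = 2249/2500 ≈ 0.899600
step 4 [2y] bond c/2=3/200: DF=(916457/1000000 − 3/200·(0.985600+0.937400+0.899600))/(1+3/200) = 2153/2500 ≈ 0.861200
step 5 [2.5y] bond c/2=31/800: DF=(8060053/8000000 − 31/800·(0.985600+0.937400+0.899600+0.861200))/(1+31/800) = 333/400 ≈ 0.832500
step 6 [3y] zero: DF = P = 7963/10000 ≈ 0.796300
step 7 [3.5y] swap r/2=2461/60665: DF=(1 − 2461/60665·(0.985600+0.937400+0.899600+0.861200+0.832500+0.796300))/(1+2461/60665) = 7539/10000 ≈ 0.753900
step 8 [4y] bond c/2=3/160: DF=(1330167/1600000 − 3/160·(0.985600+0.937400+0.899600+0.861200+0.832500+0.796300+0.753900))/(1+3/160) = 1761/2500 ≈ 0.704400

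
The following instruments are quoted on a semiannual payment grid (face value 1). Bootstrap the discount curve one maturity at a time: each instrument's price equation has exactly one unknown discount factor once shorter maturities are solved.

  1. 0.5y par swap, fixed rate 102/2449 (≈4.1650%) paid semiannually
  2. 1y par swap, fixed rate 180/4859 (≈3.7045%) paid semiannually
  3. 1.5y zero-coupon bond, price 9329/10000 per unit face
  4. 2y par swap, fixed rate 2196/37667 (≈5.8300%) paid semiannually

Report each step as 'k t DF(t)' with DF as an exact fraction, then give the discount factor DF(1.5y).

1 1/2 2449/2500
2 1 241/250
3 3/2 9329/10000
4 2 4451/5000
DF(1.5y) = 9329/10000 ≈ 0.932900

step 1 [0.5y] swap r/2=51/2449: DF=(1 − 51/2449·(0))/(1+51/2449) = 2449/2500 ≈ 0.979600
step 2 [1y] swap r/2=90/4859: DF=(1 − 90/4859·(0.979600))/(1+90/4859) = 241/250 ≈ 0.964000
step 3 [1.5y] zero: DF = P = 9329/10000 ≈ 0.932900
step 4 [2y] swap r/2=1098/37667: DF=(1 − 1098/37667·(0.979600+0.964000+0.932900))/(1+1098/37667) = 4451/5000 ≈ 0.890200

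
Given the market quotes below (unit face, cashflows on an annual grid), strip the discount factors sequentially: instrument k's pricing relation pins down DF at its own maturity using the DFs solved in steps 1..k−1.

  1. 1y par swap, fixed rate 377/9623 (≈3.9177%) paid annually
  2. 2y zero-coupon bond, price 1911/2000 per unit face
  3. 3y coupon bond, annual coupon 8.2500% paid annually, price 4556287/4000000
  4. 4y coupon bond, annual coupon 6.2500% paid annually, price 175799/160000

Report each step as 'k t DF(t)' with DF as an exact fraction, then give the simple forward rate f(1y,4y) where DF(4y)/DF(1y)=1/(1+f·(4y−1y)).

step 1 [1y] swap r/1=377/9623: DF=(1 − 377/9623·(0))/(1+377/9623) = 9623/10000 ≈ 0.962300
step 2 [2y] zero: DF = P = 1911/2000 ≈ 0.955500
step 3 [3y] bond c/1=33/400: DF=(4556287/4000000 − 33/400·(0.962300+0.955500))/(1+33/400) = 9061/10000 ≈ 0.906100
step 4 [4y] bond c/1=1/16: DF=(175799/160000 − 1/16·(0.962300+0.955500+0.906100))/(1+1/16) = 217/250 ≈ 0.868000

1 1 9623/10000
2 2 1911/2000
3 3 9061/10000
4 4 217/250
f(1y,4y) = ((9623/10000)/(217/250) − 1)/(3) = 943/26040 ≈ 3.6214%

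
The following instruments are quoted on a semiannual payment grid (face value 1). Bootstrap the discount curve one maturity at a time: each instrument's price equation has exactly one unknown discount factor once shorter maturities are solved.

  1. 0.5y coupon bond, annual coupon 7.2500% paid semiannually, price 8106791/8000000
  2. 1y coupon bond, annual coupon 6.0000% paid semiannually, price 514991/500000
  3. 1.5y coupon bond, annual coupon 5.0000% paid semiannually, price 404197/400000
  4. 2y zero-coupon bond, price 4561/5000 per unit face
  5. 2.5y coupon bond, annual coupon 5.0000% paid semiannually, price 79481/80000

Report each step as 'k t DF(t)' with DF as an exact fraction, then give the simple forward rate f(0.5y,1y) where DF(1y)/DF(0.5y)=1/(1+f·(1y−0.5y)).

1 1/2 9779/10000
2 1 1943/2000
3 3/2 9383/10000
4 2 4561/5000
5 5/2 4383/5000
f(0.5y,1y) = ((9779/10000)/(1943/2000) − 1)/(1/2) = 128/9715 ≈ 1.3176%

step 1 [0.5y] bond c/2=29/800: DF=(8106791/8000000 − 29/800·(0))/(1+29/800) = 9779/10000 ≈ 0.977900
step 2 [1y] bond c/2=3/100: DF=(514991/500000 − 3/100·(0.977900))/(1+3/100) = 1943/2000 ≈ 0.971500
step 3 [1.5y] bond c/2=1/40: DF=(404197/400000 − 1/40·(0.977900+0.971500))/(1+1/40) = 9383/10000 ≈ 0.938300
step 4 [2y] zero: DF = P = 4561/5000 ≈ 0.912200
step 5 [2.5y] bond c/2=1/40: DF=(79481/80000 − 1/40·(0.977900+0.971500+0.938300+0.912200))/(1+1/40) = 4383/5000 ≈ 0.876600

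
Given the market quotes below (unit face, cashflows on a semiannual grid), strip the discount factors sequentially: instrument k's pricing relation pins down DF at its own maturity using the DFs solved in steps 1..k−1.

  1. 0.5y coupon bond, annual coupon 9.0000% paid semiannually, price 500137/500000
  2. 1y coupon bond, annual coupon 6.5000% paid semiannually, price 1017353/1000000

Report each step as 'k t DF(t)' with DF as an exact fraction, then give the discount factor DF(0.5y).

step 1 [0.5y] bond c/2=9/200: DF=(500137/500000 − 9/200·(0))/(1+9/200) = 2393/2500 ≈ 0.957200
step 2 [1y] bond c/2=13/400: DF=(1017353/1000000 − 13/400·(0.957200))/(1+13/400) = 597/625 ≈ 0.955200

1 1/2 2393/2500
2 1 597/625
DF(0.5y) = 2393/2500 ≈ 0.957200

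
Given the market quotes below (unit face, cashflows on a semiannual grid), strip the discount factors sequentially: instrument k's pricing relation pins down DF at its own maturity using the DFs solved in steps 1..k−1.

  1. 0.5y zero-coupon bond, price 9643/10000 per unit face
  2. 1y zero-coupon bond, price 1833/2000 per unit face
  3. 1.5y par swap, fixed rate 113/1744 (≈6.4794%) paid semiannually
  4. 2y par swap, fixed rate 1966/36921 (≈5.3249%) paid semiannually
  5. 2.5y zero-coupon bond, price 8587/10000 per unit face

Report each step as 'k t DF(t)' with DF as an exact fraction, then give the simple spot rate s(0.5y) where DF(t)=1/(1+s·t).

1 1/2 9643/10000
2 1 1833/2000
3 3/2 1137/1250
4 2 9017/10000
5 5/2 8587/10000
s(0.5y) = (1/(9643/10000) − 1)/(1/2) = 714/9643 ≈ 7.4043%

step 1 [0.5y] zero: DF = P = 9643/10000 ≈ 0.964300
step 2 [1y] zero: DF = P = 1833/2000 ≈ 0.916500
step 3 [1.5y] swap r/2=113/3488: DF=(1 − 113/3488·(0.964300+0.916500))/(1+113/3488) = 1137/1250 ≈ 0.909600
step 4 [2y] swap r/2=983/36921: DF=(1 − 983/36921·(0.964300+0.916500+0.909600))/(1+983/36921) = 9017/10000 ≈ 0.901700
step 5 [2.5y] zero: DF = P = 8587/10000 ≈ 0.858700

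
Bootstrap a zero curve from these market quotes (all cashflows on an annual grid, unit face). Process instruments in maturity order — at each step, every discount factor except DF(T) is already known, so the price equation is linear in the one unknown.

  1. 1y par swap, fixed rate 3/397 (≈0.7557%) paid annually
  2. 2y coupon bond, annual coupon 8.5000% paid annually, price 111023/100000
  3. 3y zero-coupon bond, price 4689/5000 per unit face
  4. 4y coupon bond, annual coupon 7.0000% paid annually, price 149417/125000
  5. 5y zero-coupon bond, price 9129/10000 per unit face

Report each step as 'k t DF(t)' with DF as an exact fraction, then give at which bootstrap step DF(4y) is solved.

1 1 397/400
2 2 1891/2000
3 3 4689/5000
4 4 929/1000
5 5 9129/10000
DF(4y) is solved at step 4

step 1 [1y] swap r/1=3/397: DF=(1 − 3/397·(0))/(1+3/397) = 397/400 ≈ 0.992500
step 2 [2y] bond c/1=17/200: DF=(111023/100000 − 17/200·(0.992500))/(1+17/200) = 1891/2000 ≈ 0.945500
step 3 [3y] zero: DF = P = 4689/5000 ≈ 0.937800
step 4 [4y] bond c/1=7/100: DF=(149417/125000 − 7/100·(0.992500+0.945500+0.937800))/(1+7/100) = 929/1000 ≈ 0.929000
step 5 [5y] zero: DF = P = 9129/10000 ≈ 0.912900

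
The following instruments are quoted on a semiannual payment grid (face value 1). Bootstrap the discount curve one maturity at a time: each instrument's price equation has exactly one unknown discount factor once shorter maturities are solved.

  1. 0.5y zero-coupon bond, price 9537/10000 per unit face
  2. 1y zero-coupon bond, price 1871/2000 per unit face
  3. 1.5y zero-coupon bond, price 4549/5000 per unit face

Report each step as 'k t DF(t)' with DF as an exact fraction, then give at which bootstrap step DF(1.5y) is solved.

1 1/2 9537/10000
2 1 1871/2000
3 3/2 4549/5000
DF(1.5y) is solved at step 3

step 1 [0.5y] zero: DF = P = 9537/10000 ≈ 0.953700
step 2 [1y] zero: DF = P = 1871/2000 ≈ 0.935500
step 3 [1.5y] zero: DF = P = 4549/5000 ≈ 0.909800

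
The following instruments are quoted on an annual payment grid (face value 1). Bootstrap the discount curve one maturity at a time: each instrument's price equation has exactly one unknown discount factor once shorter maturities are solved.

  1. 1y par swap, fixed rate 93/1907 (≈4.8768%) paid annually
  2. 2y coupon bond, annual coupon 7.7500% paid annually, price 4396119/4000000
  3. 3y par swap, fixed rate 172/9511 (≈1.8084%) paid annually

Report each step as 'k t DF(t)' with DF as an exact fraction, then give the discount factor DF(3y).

1 1 1907/2000
2 2 4757/5000
3 3 2371/2500
DF(3y) = 2371/2500 ≈ 0.948400

step 1 [1y] swap r/1=93/1907: DF=(1 − 93/1907·(0))/(1+93/1907) = 1907/2000 ≈ 0.953500
step 2 [2y] bond c/1=31/400: DF=(4396119/4000000 − 31/400·(0.953500))/(1+31/400) = 4757/5000 ≈ 0.951400
step 3 [3y] swap r/1=172/9511: DF=(1 − 172/9511·(0.953500+0.951400))/(1+172/9511) = 2371/2500 ≈ 0.948400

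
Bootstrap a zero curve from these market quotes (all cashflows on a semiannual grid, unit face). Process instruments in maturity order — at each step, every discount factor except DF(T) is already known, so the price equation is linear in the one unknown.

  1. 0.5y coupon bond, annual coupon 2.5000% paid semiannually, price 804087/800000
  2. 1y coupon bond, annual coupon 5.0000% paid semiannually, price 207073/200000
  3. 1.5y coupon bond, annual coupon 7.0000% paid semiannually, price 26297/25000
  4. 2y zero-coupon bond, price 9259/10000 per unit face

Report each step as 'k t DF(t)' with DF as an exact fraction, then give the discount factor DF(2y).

step 1 [0.5y] bond c/2=1/80: DF=(804087/800000 − 1/80·(0))/(1+1/80) = 9927/10000 ≈ 0.992700
step 2 [1y] bond c/2=1/40: DF=(207073/200000 − 1/40·(0.992700))/(1+1/40) = 9859/10000 ≈ 0.985900
step 3 [1.5y] bond c/2=7/200: DF=(26297/25000 − 7/200·(0.992700+0.985900))/(1+7/200) = 4747/5000 ≈ 0.949400
step 4 [2y] zero: DF = P = 9259/10000 ≈ 0.925900

1 1/2 9927/10000
2 1 9859/10000
3 3/2 4747/5000
4 2 9259/10000
DF(2y) = 9259/10000 ≈ 0.925900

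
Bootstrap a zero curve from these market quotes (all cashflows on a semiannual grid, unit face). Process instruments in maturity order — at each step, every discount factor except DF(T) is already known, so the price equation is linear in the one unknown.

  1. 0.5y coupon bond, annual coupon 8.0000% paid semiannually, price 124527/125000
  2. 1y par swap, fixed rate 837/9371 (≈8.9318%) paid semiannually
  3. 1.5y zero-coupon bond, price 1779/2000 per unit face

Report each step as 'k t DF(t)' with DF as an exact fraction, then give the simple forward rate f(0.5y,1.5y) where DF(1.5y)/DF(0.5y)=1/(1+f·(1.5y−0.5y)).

1 1/2 9579/10000
2 1 9163/10000
3 3/2 1779/2000
f(0.5y,1.5y) = ((9579/10000)/(1779/2000) − 1)/(1) = 228/2965 ≈ 7.6897%

step 1 [0.5y] bond c/2=1/25: DF=(124527/125000 − 1/25·(0))/(1+1/25) = 9579/10000 ≈ 0.957900
step 2 [1y] swap r/2=837/18742: DF=(1 − 837/18742·(0.957900))/(1+837/18742) = 9163/10000 ≈ 0.916300
step 3 [1.5y] zero: DF = P = 1779/2000 ≈ 0.889500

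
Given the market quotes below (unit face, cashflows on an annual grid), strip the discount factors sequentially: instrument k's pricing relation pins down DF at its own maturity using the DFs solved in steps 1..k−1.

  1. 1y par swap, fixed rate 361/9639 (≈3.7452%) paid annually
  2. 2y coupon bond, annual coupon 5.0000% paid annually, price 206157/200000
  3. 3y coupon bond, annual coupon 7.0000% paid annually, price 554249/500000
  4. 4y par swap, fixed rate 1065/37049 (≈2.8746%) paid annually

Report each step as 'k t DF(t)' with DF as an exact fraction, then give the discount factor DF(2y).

1 1 9639/10000
2 2 4679/5000
3 3 9117/10000
4 4 1787/2000
DF(2y) = 4679/5000 ≈ 0.935800

step 1 [1y] swap r/1=361/9639: DF=(1 − 361/9639·(0))/(1+361/9639) = 9639/10000 ≈ 0.963900
step 2 [2y] bond c/1=1/20: DF=(206157/200000 − 1/20·(0.963900))/(1+1/20) = 4679/5000 ≈ 0.935800
step 3 [3y] bond c/1=7/100: DF=(554249/500000 − 7/100·(0.963900+0.935800))/(1+7/100) = 9117/10000 ≈ 0.911700
step 4 [4y] swap r/1=1065/37049: DF=(1 − 1065/37049·(0.963900+0.935800+0.911700))/(1+1065/37049) = 1787/2000 ≈ 0.893500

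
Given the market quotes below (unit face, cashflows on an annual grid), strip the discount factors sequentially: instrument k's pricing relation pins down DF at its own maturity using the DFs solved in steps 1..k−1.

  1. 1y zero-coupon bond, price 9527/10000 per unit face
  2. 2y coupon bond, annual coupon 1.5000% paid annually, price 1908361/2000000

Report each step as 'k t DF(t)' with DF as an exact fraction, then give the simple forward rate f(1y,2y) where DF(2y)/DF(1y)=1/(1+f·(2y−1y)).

step 1 [1y] zero: DF = P = 9527/10000 ≈ 0.952700
step 2 [2y] bond c/1=3/200: DF=(1908361/2000000 − 3/200·(0.952700))/(1+3/200) = 463/500 ≈ 0.926000

1 1 9527/10000
2 2 463/500
f(1y,2y) = ((9527/10000)/(463/500) − 1)/(1) = 267/9260 ≈ 2.8834%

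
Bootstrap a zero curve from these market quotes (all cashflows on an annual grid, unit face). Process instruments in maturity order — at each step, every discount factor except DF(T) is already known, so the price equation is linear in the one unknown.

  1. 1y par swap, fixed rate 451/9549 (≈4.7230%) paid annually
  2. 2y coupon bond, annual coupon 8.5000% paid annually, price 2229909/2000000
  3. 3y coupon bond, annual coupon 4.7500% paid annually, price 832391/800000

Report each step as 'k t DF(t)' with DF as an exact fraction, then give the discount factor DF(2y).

1 1 9549/10000
2 2 1191/1250
3 3 2267/2500
DF(2y) = 1191/1250 ≈ 0.952800

step 1 [1y] swap r/1=451/9549: DF=(1 − 451/9549·(0))/(1+451/9549) = 9549/10000 ≈ 0.954900
step 2 [2y] bond c/1=17/200: DF=(2229909/2000000 − 17/200·(0.954900))/(1+17/200) = 1191/1250 ≈ 0.952800
step 3 [3y] bond c/1=19/400: DF=(832391/800000 − 19/400·(0.954900+0.952800))/(1+19/400) = 2267/2500 ≈ 0.906800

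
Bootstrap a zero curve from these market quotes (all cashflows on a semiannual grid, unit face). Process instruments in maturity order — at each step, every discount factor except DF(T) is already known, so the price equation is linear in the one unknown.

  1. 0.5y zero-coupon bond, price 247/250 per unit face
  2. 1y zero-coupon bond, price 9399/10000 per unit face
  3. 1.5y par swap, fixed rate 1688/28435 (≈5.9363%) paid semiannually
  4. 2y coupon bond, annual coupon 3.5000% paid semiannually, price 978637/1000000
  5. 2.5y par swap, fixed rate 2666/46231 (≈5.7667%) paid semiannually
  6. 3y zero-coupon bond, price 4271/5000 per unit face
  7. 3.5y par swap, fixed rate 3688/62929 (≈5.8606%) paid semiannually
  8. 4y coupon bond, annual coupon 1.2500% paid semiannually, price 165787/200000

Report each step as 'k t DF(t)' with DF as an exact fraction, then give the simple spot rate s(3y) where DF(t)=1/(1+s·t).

step 1 [0.5y] zero: DF = P = 247/250 ≈ 0.988000
step 2 [1y] zero: DF = P = 9399/10000 ≈ 0.939900
step 3 [1.5y] swap r/2=844/28435: DF=(1 − 844/28435·(0.988000+0.939900))/(1+844/28435) = 2289/2500 ≈ 0.915600
step 4 [2y] bond c/2=7/400: DF=(978637/1000000 − 7/400·(0.988000+0.939900+0.915600))/(1+7/400) = 9129/10000 ≈ 0.912900
step 5 [2.5y] swap r/2=1333/46231: DF=(1 − 1333/46231·(0.988000+0.939900+0.915600+0.912900))/(1+1333/46231) = 8667/10000 ≈ 0.866700
step 6 [3y] zero: DF = P = 4271/5000 ≈ 0.854200
step 7 [3.5y] swap r/2=1844/62929: DF=(1 − 1844/62929·(0.988000+0.939900+0.915600+0.912900+0.866700+0.854200))/(1+1844/62929) = 2039/2500 ≈ 0.815600
step 8 [4y] bond c/2=1/160: DF=(165787/200000 − 1/160·(0.988000+0.939900+0.915600+0.912900+0.866700+0.854200+0.815600))/(1+1/160) = 7847/10000 ≈ 0.784700

1 1/2 247/250
2 1 9399/10000
3 3/2 2289/2500
4 2 9129/10000
5 5/2 8667/10000
6 3 4271/5000
7 7/2 2039/2500
8 4 7847/10000
s(3y) = (1/(4271/5000) − 1)/(3) = 243/4271 ≈ 5.6895%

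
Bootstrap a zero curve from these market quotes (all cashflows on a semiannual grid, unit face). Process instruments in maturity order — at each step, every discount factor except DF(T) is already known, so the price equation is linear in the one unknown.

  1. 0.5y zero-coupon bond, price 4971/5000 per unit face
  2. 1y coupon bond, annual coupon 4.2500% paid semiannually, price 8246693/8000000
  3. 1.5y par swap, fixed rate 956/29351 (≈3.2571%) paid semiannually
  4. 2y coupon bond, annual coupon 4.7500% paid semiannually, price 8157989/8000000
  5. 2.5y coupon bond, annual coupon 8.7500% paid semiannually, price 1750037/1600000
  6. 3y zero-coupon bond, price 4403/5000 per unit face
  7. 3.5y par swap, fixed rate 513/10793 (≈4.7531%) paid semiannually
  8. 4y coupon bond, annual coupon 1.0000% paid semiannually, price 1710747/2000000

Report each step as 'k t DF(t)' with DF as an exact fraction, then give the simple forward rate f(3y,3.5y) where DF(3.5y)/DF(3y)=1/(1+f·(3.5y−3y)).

step 1 [0.5y] zero: DF = P = 4971/5000 ≈ 0.994200
step 2 [1y] bond c/2=17/800: DF=(8246693/8000000 − 17/800·(0.994200))/(1+17/800) = 9887/10000 ≈ 0.988700
step 3 [1.5y] swap r/2=478/29351: DF=(1 − 478/29351·(0.994200+0.988700))/(1+478/29351) = 4761/5000 ≈ 0.952200
step 4 [2y] bond c/2=19/800: DF=(8157989/8000000 − 19/800·(0.994200+0.988700+0.952200))/(1+19/800) = 116/125 ≈ 0.928000
step 5 [2.5y] bond c/2=7/160: DF=(1750037/1600000 − 7/160·(0.994200+0.988700+0.952200+0.928000))/(1+7/160) = 443/500 ≈ 0.886000
step 6 [3y] zero: DF = P = 4403/5000 ≈ 0.880600
step 7 [3.5y] swap r/2=513/21586: DF=(1 − 513/21586·(0.994200+0.988700+0.952200+0.928000+0.886000+0.880600))/(1+513/21586) = 8461/10000 ≈ 0.846100
step 8 [4y] bond c/2=1/200: DF=(1710747/2000000 − 1/200·(0.994200+0.988700+0.952200+0.928000+0.886000+0.880600+0.846100))/(1+1/200) = 8189/10000 ≈ 0.818900

1 1/2 4971/5000
2 1 9887/10000
3 3/2 4761/5000
4 2 116/125
5 5/2 443/500
6 3 4403/5000
7 7/2 8461/10000
8 4 8189/10000
f(3y,3.5y) = ((4403/5000)/(8461/10000) − 1)/(1/2) = 690/8461 ≈ 8.1551%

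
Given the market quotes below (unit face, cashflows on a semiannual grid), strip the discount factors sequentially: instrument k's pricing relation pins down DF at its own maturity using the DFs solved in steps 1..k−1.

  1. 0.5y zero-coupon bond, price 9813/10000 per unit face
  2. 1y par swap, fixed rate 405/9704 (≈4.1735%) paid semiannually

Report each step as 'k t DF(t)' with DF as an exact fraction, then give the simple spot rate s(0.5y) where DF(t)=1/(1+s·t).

step 1 [0.5y] zero: DF = P = 9813/10000 ≈ 0.981300
step 2 [1y] swap r/2=405/19408: DF=(1 − 405/19408·(0.981300))/(1+405/19408) = 1919/2000 ≈ 0.959500

1 1/2 9813/10000
2 1 1919/2000
s(0.5y) = (1/(9813/10000) − 1)/(1/2) = 374/9813 ≈ 3.8113%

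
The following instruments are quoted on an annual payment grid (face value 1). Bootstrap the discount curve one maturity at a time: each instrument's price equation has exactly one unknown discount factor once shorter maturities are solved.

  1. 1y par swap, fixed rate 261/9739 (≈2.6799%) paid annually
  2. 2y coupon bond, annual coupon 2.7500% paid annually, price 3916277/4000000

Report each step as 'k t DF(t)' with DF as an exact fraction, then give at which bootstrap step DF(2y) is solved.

1 1 9739/10000
2 2 2317/2500
DF(2y) is solved at step 2

step 1 [1y] swap r/1=261/9739: DF=(1 − 261/9739·(0))/(1+261/9739) = 9739/10000 ≈ 0.973900
step 2 [2y] bond c/1=11/400: DF=(3916277/4000000 − 11/400·(0.973900))/(1+11/400) = 2317/2500 ≈ 0.926800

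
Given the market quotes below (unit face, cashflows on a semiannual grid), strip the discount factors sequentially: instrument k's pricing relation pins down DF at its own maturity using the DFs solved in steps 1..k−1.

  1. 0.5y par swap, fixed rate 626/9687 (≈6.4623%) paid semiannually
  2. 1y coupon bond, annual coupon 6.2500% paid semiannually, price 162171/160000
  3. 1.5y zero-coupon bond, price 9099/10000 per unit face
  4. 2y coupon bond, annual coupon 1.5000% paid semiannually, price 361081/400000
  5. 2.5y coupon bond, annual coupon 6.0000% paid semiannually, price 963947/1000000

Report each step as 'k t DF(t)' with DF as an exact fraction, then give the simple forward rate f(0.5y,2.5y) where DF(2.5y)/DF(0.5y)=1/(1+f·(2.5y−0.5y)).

step 1 [0.5y] swap r/2=313/9687: DF=(1 − 313/9687·(0))/(1+313/9687) = 9687/10000 ≈ 0.968700
step 2 [1y] bond c/2=1/32: DF=(162171/160000 − 1/32·(0.968700))/(1+1/32) = 1907/2000 ≈ 0.953500
step 3 [1.5y] zero: DF = P = 9099/10000 ≈ 0.909900
step 4 [2y] bond c/2=3/400: DF=(361081/400000 − 3/400·(0.968700+0.953500+0.909900))/(1+3/400) = 8749/10000 ≈ 0.874900
step 5 [2.5y] bond c/2=3/100: DF=(963947/1000000 − 3/100·(0.968700+0.953500+0.909900+0.874900))/(1+3/100) = 8279/10000 ≈ 0.827900

1 1/2 9687/10000
2 1 1907/2000
3 3/2 9099/10000
4 2 8749/10000
5 5/2 8279/10000
f(0.5y,2.5y) = ((9687/10000)/(8279/10000) − 1)/(2) = 704/8279 ≈ 8.5034%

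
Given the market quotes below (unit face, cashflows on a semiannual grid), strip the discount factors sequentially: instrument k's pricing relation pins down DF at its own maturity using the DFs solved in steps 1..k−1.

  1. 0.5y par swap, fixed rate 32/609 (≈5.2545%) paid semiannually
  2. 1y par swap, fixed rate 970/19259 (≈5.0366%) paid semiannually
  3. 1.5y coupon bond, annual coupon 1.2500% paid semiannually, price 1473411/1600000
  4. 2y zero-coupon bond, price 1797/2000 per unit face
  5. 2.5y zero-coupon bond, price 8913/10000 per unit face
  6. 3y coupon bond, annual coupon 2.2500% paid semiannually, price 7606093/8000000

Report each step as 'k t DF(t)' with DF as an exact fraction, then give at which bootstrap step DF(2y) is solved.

step 1 [0.5y] swap r/2=16/609: DF=(1 − 16/609·(0))/(1+16/609) = 609/625 ≈ 0.974400
step 2 [1y] swap r/2=485/19259: DF=(1 − 485/19259·(0.974400))/(1+485/19259) = 1903/2000 ≈ 0.951500
step 3 [1.5y] bond c/2=1/160: DF=(1473411/1600000 − 1/160·(0.974400+0.951500))/(1+1/160) = 1129/1250 ≈ 0.903200
step 4 [2y] zero: DF = P = 1797/2000 ≈ 0.898500
step 5 [2.5y] zero: DF = P = 8913/10000 ≈ 0.891300
step 6 [3y] bond c/2=9/800: DF=(7606093/8000000 − 9/800·(0.974400+0.951500+0.903200+0.898500+0.891300))/(1+9/800) = 1111/1250 ≈ 0.888800

1 1/2 609/625
2 1 1903/2000
3 3/2 1129/1250
4 2 1797/2000
5 5/2 8913/10000
6 3 1111/1250
DF(2y) is solved at step 4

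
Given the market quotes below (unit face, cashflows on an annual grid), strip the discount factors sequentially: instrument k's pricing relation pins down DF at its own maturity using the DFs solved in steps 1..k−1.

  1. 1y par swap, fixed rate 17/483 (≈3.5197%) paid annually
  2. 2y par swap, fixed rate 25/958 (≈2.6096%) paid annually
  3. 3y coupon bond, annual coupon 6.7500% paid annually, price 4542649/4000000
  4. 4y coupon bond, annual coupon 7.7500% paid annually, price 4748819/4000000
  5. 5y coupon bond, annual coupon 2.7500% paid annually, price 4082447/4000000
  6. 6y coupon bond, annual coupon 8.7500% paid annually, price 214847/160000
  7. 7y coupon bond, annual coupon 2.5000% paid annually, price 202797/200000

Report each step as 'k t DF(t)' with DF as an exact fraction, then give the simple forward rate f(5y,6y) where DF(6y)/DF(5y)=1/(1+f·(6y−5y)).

step 1 [1y] swap r/1=17/483: DF=(1 − 17/483·(0))/(1+17/483) = 483/500 ≈ 0.966000
step 2 [2y] swap r/1=25/958: DF=(1 − 25/958·(0.966000))/(1+25/958) = 19/20 ≈ 0.950000
step 3 [3y] bond c/1=27/400: DF=(4542649/4000000 − 27/400·(0.966000+0.950000))/(1+27/400) = 9427/10000 ≈ 0.942700
step 4 [4y] bond c/1=31/400: DF=(4748819/4000000 − 31/400·(0.966000+0.950000+0.942700))/(1+31/400) = 4481/5000 ≈ 0.896200
step 5 [5y] bond c/1=11/400: DF=(4082447/4000000 − 11/400·(0.966000+0.950000+0.942700+0.896200))/(1+11/400) = 558/625 ≈ 0.892800
step 6 [6y] bond c/1=7/80: DF=(214847/160000 − 7/80·(0.966000+0.950000+0.942700+0.896200+0.892800))/(1+7/80) = 538/625 ≈ 0.860800
step 7 [7y] bond c/1=1/40: DF=(202797/200000 − 1/40·(0.966000+0.950000+0.942700+0.896200+0.892800+0.860800))/(1+1/40) = 8549/10000 ≈ 0.854900

1 1 483/500
2 2 19/20
3 3 9427/10000
4 4 4481/5000
5 5 558/625
6 6 538/625
7 7 8549/10000
f(5y,6y) = ((558/625)/(538/625) − 1)/(1) = 10/269 ≈ 3.7175%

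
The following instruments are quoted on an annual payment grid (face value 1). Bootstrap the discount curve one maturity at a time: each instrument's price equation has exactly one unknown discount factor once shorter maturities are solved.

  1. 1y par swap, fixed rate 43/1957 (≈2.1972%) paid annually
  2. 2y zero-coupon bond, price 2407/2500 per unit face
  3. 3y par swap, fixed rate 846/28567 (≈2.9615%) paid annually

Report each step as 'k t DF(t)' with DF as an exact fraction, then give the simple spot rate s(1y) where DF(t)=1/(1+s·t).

1 1 1957/2000
2 2 2407/2500
3 3 4577/5000
s(1y) = (1/(1957/2000) − 1)/(1) = 43/1957 ≈ 2.1972%

step 1 [1y] swap r/1=43/1957: DF=(1 − 43/1957·(0))/(1+43/1957) = 1957/2000 ≈ 0.978500
step 2 [2y] zero: DF = P = 2407/2500 ≈ 0.962800
step 3 [3y] swap r/1=846/28567: DF=(1 − 846/28567·(0.978500+0.962800))/(1+846/28567) = 4577/5000 ≈ 0.915400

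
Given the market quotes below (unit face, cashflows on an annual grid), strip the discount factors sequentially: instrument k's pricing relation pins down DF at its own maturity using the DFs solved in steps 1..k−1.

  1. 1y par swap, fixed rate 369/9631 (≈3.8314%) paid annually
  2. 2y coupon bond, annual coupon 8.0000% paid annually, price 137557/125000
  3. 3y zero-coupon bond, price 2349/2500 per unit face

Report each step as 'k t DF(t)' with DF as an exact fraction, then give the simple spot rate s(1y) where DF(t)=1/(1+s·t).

1 1 9631/10000
2 2 2369/2500
3 3 2349/2500
s(1y) = (1/(9631/10000) − 1)/(1) = 369/9631 ≈ 3.8314%

step 1 [1y] swap r/1=369/9631: DF=(1 − 369/9631·(0))/(1+369/9631) = 9631/10000 ≈ 0.963100
step 2 [2y] bond c/1=2/25: DF=(137557/125000 − 2/25·(0.963100))/(1+2/25) = 2369/2500 ≈ 0.947600
step 3 [3y] zero: DF = P = 2349/2500 ≈ 0.939600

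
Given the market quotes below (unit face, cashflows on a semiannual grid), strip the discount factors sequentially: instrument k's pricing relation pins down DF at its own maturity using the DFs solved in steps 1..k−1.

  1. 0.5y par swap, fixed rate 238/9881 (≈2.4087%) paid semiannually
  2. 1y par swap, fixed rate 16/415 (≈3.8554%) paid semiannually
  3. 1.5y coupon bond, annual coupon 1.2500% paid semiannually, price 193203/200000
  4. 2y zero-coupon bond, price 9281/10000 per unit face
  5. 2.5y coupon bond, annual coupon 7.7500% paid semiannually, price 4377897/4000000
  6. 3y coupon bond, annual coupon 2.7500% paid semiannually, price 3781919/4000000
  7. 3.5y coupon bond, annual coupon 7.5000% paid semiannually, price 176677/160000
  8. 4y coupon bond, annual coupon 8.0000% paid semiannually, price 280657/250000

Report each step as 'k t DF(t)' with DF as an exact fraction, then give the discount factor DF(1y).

1 1/2 9881/10000
2 1 1203/1250
3 3/2 9479/10000
4 2 9281/10000
5 5/2 9109/10000
6 3 2171/2500
7 7/2 8617/10000
8 4 8307/10000
DF(1y) = 1203/1250 ≈ 0.962400

step 1 [0.5y] swap r/2=119/9881: DF=(1 − 119/9881·(0))/(1+119/9881) = 9881/10000 ≈ 0.988100
step 2 [1y] swap r/2=8/415: DF=(1 − 8/415·(0.988100))/(1+8/415) = 1203/1250 ≈ 0.962400
step 3 [1.5y] bond c/2=1/160: DF=(193203/200000 − 1/160·(0.988100+0.962400))/(1+1/160) = 9479/10000 ≈ 0.947900
step 4 [2y] zero: DF = P = 9281/10000 ≈ 0.928100
step 5 [2.5y] bond c/2=31/800: DF=(4377897/4000000 − 31/800·(0.988100+0.962400+0.947900+0.928100))/(1+31/800) = 9109/10000 ≈ 0.910900
step 6 [3y] bond c/2=11/800: DF=(3781919/4000000 − 11/800·(0.988100+0.962400+0.947900+0.928100+0.910900))/(1+11/800) = 2171/2500 ≈ 0.868400
step 7 [3.5y] bond c/2=3/80: DF=(176677/160000 − 3/80·(0.988100+0.962400+0.947900+0.928100+0.910900+0.868400))/(1+3/80) = 8617/10000 ≈ 0.861700
step 8 [4y] bond c/2=1/25: DF=(280657/250000 − 1/25·(0.988100+0.962400+0.947900+0.928100+0.910900+0.868400+0.861700))/(1+1/25) = 8307/10000 ≈ 0.830700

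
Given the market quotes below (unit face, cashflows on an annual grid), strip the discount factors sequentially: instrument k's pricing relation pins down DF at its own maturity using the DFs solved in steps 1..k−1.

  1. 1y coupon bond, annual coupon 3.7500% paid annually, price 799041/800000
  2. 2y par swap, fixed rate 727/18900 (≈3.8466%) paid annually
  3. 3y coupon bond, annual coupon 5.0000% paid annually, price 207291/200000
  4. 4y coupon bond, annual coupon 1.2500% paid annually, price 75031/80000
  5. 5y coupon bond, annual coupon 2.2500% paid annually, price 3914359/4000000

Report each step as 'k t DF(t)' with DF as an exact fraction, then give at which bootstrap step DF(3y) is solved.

1 1 9627/10000
2 2 9273/10000
3 3 8971/10000
4 4 8919/10000
5 5 8761/10000
DF(3y) is solved at step 3

step 1 [1y] bond c/1=3/80: DF=(799041/800000 − 3/80·(0))/(1+3/80) = 9627/10000 ≈ 0.962700
step 2 [2y] swap r/1=727/18900: DF=(1 − 727/18900·(0.962700))/(1+727/18900) = 9273/10000 ≈ 0.927300
step 3 [3y] bond c/1=1/20: DF=(207291/200000 − 1/20·(0.962700+0.927300))/(1+1/20) = 8971/10000 ≈ 0.897100
step 4 [4y] bond c/1=1/80: DF=(75031/80000 − 1/80·(0.962700+0.927300+0.897100))/(1+1/80) = 8919/10000 ≈ 0.891900
step 5 [5y] bond c/1=9/400: DF=(3914359/4000000 − 9/400·(0.962700+0.927300+0.897100+0.891900))/(1+9/400) = 8761/10000 ≈ 0.876100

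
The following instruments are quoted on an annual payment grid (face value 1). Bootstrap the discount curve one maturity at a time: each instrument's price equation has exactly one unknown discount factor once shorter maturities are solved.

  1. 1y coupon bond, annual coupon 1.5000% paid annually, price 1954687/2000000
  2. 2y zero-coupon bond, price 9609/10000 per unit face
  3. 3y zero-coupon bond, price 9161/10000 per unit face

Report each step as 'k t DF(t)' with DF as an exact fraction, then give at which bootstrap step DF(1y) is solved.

1 1 9629/10000
2 2 9609/10000
3 3 9161/10000
DF(1y) is solved at step 1

step 1 [1y] bond c/1=3/200: DF=(1954687/2000000 − 3/200·(0))/(1+3/200) = 9629/10000 ≈ 0.962900
step 2 [2y] zero: DF = P = 9609/10000 ≈ 0.960900
step 3 [3y] zero: DF = P = 9161/10000 ≈ 0.916100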